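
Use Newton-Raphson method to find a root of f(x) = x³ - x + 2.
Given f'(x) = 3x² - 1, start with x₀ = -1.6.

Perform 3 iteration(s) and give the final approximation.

f(x) = x³ - x + 2
f'(x) = 3x² - 1
x₀ = -1.6

Newton-Raphson formula: x_{n+1} = x_n - f(x_n)/f'(x_n)

Iteration 1:
  f(-1.600000) = -0.496000
  f'(-1.600000) = 6.680000
  x_1 = -1.600000 - (-0.496000)/6.680000 = -1.525749
Iteration 2:
  f(-1.525749) = -0.026054
  f'(-1.525749) = 5.983725
  x_2 = -1.525749 - (-0.026054)/5.983725 = -1.521394
Iteration 3:
  f(-1.521394) = -0.000087
  f'(-1.521394) = 5.943922
  x_3 = -1.521394 - (-0.000087)/5.943922 = -1.521380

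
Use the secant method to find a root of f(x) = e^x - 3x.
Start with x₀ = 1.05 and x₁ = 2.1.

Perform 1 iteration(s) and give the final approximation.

f(x) = e^x - 3x
x₀ = 1.05, x₁ = 2.1

Secant formula: x_{n+1} = x_n - f(x_n)(x_n - x_{n-1})/(f(x_n) - f(x_{n-1}))

Iteration 1:
  f(1.050000) = -0.292349
  f(2.100000) = 1.866170
  x_2 = 2.100000 - 1.866170×(2.100000 - 1.050000)/(1.866170 - (-0.292349))
       = 1.192212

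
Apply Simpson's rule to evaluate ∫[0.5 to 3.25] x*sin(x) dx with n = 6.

f(x) = x*sin(x)
a = 0.5, b = 3.25, n = 6
h = (b - a)/n = 0.458333

Simpson's rule: (h/3)[f(x₀) + 4f(x₁) + 2f(x₂) + ... + f(xₙ)]

x_0 = 0.5000, f(x_0) = 0.239713, coefficient = 1
x_1 = 0.9583, f(x_1) = 0.784141, coefficient = 4
x_2 = 1.4167, f(x_2) = 1.399873, coefficient = 2
x_3 = 1.8750, f(x_3) = 1.788911, coefficient = 4
x_4 = 2.3333, f(x_4) = 1.687200, coefficient = 2
x_5 = 2.7917, f(x_5) = 0.957062, coefficient = 4
x_6 = 3.2500, f(x_6) = -0.351634, coefficient = 1

I ≈ (0.458333/3) × 20.182683 = 3.083466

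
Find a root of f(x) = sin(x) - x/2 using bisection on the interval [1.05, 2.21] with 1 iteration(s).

f(x) = sin(x) - x/2
Initial interval: [1.05, 2.21]

Iteration 1:
  c_1 = (1.050000 + 2.210000)/2 = 1.630000
  f(c_1) = f(1.630000) = 0.183248
  f(a) × f(c) ≥ 0, new interval: [1.630000, 2.210000]

After 1 iteration(s), the approximation is c_1 = 1.630000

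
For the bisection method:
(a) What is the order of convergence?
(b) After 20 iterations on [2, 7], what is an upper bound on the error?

(a) Bisection has linear (order 1) convergence; the error is halved each step.

(b) Error bound = (b-a)/2^n = (7 - 2)/2^{20}
    = 5/2^{20}

(a) 1 (linear); (b) error ≤ 4.77e-06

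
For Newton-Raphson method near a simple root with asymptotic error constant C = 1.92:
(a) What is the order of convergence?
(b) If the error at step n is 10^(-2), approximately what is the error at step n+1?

(a) Newton-Raphson has quadratic (order 2) convergence near simple roots.
    This means |e_{n+1}| ≈ C|e_n|².

(b) With |e_n| = 10^(-2) and C = 1.92:
    |e_{n+1}| ≈ 1.92 × (10^(-2))² = 1.92 × 10^(-4)

(a) 2 (quadratic); (b) |e_{n+1}| ≈ 1.920e-04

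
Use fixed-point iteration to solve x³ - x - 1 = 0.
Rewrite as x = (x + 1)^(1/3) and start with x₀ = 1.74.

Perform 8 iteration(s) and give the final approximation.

Equation: x³ - x - 1 = 0
Fixed-point form: x = (x + 1)^(1/3)
x₀ = 1.74

x_1 = g(1.740000) = 1.399319
x_2 = g(1.399319) = 1.338739
x_3 = g(1.338739) = 1.327376
x_4 = g(1.327376) = 1.325223
x_5 = g(1.325223) = 1.324814
x_6 = g(1.324814) = 1.324736
x_7 = g(1.324736) = 1.324721
x_8 = g(1.324721) = 1.324719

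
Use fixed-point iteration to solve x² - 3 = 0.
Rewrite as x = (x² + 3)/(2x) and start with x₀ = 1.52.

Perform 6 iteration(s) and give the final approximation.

Equation: x² - 3 = 0
Fixed-point form: x = (x² + 3)/(2x)
x₀ = 1.52

x_1 = g(1.520000) = 1.746842
x_2 = g(1.746842) = 1.732113
x_3 = g(1.732113) = 1.732051
x_4 = g(1.732051) = 1.732051
x_5 = g(1.732051) = 1.732051
x_6 = g(1.732051) = 1.732051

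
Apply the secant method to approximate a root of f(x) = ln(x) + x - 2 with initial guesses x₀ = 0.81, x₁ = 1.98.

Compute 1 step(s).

f(x) = ln(x) + x - 2
x₀ = 0.81, x₁ = 1.98

Secant formula: x_{n+1} = x_n - f(x_n)(x_n - x_{n-1})/(f(x_n) - f(x_{n-1}))

Iteration 1:
  f(0.810000) = -1.400721
  f(1.980000) = 0.663097
  x_2 = 1.980000 - 0.663097×(1.980000 - 0.810000)/(0.663097 - (-1.400721))
       = 1.604083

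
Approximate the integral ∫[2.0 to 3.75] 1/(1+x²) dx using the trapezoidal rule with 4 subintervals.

f(x) = 1/(1+x²)
a = 2.0, b = 3.75, n = 4
h = (b - a)/n = 0.437500

Trapezoidal rule: (h/2)[f(x₀) + 2f(x₁) + 2f(x₂) + ... + f(xₙ)]

x_0 = 2.0000, f(x_0) = 0.200000, coefficient = 1
x_1 = 2.4375, f(x_1) = 0.144063, coefficient = 2
x_2 = 2.8750, f(x_2) = 0.107926, coefficient = 2
x_3 = 3.3125, f(x_3) = 0.083524, coefficient = 2
x_4 = 3.7500, f(x_4) = 0.066390, coefficient = 1

I ≈ (0.437500/2) × 0.937415 = 0.205060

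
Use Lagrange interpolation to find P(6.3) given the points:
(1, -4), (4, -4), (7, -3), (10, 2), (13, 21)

Lagrange interpolation formula:
P(x) = Σ yᵢ × Lᵢ(x)
where Lᵢ(x) = Π_{j≠i} (x - xⱼ)/(xᵢ - xⱼ)

L_0(6.3) = (6.3 - 4)/(1 - 4) × (6.3 - 7)/(1 - 7) × (6.3 - 10)/(1 - 10) × (6.3 - 13)/(1 - 13) = -0.020531
L_1(6.3) = (6.3 - 1)/(4 - 1) × (6.3 - 7)/(4 - 7) × (6.3 - 10)/(4 - 10) × (6.3 - 13)/(4 - 13) = 0.189241
L_2(6.3) = (6.3 - 1)/(7 - 1) × (6.3 - 4)/(7 - 4) × (6.3 - 10)/(7 - 10) × (6.3 - 13)/(7 - 13) = 0.932685
L_3(6.3) = (6.3 - 1)/(10 - 1) × (6.3 - 4)/(10 - 4) × (6.3 - 7)/(10 - 7) × (6.3 - 13)/(10 - 13) = -0.117636
L_4(6.3) = (6.3 - 1)/(13 - 1) × (6.3 - 4)/(13 - 4) × (6.3 - 7)/(13 - 7) × (6.3 - 10)/(13 - 10) = 0.016241

P(6.3) = (-4)×L_0(6.3) + (-4)×L_1(6.3) + (-3)×L_2(6.3) + 2×L_3(6.3) + 21×L_4(6.3)
P(6.3) = -3.367111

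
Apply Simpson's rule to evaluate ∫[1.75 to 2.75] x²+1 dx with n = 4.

f(x) = x²+1
a = 1.75, b = 2.75, n = 4
h = (b - a)/n = 0.250000

Simpson's rule: (h/3)[f(x₀) + 4f(x₁) + 2f(x₂) + ... + f(xₙ)]

x_0 = 1.7500, f(x_0) = 4.062500, coefficient = 1
x_1 = 2.0000, f(x_1) = 5.000000, coefficient = 4
x_2 = 2.2500, f(x_2) = 6.062500, coefficient = 2
x_3 = 2.5000, f(x_3) = 7.250000, coefficient = 4
x_4 = 2.7500, f(x_4) = 8.562500, coefficient = 1

I ≈ (0.250000/3) × 73.750000 = 6.145833
Exact value: 6.145833
Error: 0.000000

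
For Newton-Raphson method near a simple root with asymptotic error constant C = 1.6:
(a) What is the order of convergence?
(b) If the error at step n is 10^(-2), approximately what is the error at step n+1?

(a) Newton-Raphson has quadratic (order 2) convergence near simple roots.
    This means |e_{n+1}| ≈ C|e_n|².

(b) With |e_n| = 10^(-2) and C = 1.6:
    |e_{n+1}| ≈ 1.6 × (10^(-2))² = 1.6 × 10^(-4)

(a) 2 (quadratic); (b) |e_{n+1}| ≈ 1.600e-04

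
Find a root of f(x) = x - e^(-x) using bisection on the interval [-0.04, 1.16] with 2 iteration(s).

f(x) = x - e^(-x)
Initial interval: [-0.04, 1.16]

Iteration 1:
  c_1 = (-0.040000 + 1.160000)/2 = 0.560000
  f(c_1) = f(0.560000) = -0.011209
  f(a) × f(c) ≥ 0, new interval: [0.560000, 1.160000]
Iteration 2:
  c_2 = (0.560000 + 1.160000)/2 = 0.860000
  f(c_2) = f(0.860000) = 0.436838
  f(a) × f(c) < 0, new interval: [0.560000, 0.860000]

After 2 iteration(s), the approximation is c_2 = 0.860000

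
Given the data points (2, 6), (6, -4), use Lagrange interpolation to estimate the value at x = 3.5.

Lagrange interpolation formula:
P(x) = Σ yᵢ × Lᵢ(x)
where Lᵢ(x) = Π_{j≠i} (x - xⱼ)/(xᵢ - xⱼ)

L_0(3.5) = (3.5 - 6)/(2 - 6) = 0.625000
L_1(3.5) = (3.5 - 2)/(6 - 2) = 0.375000

P(3.5) = 6×L_0(3.5) + (-4)×L_1(3.5)
P(3.5) = 2.250000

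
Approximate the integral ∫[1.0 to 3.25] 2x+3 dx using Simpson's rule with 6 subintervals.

f(x) = 2x+3
a = 1.0, b = 3.25, n = 6
h = (b - a)/n = 0.375000

Simpson's rule: (h/3)[f(x₀) + 4f(x₁) + 2f(x₂) + ... + f(xₙ)]

x_0 = 1.0000, f(x_0) = 5.000000, coefficient = 1
x_1 = 1.3750, f(x_1) = 5.750000, coefficient = 4
x_2 = 1.7500, f(x_2) = 6.500000, coefficient = 2
x_3 = 2.1250, f(x_3) = 7.250000, coefficient = 4
x_4 = 2.5000, f(x_4) = 8.000000, coefficient = 2
x_5 = 2.8750, f(x_5) = 8.750000, coefficient = 4
x_6 = 3.2500, f(x_6) = 9.500000, coefficient = 1

I ≈ (0.375000/3) × 130.500000 = 16.312500
Exact value: 16.312500
Error: 0.000000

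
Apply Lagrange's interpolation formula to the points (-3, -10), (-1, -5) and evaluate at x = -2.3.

Lagrange interpolation formula:
P(x) = Σ yᵢ × Lᵢ(x)
where Lᵢ(x) = Π_{j≠i} (x - xⱼ)/(xᵢ - xⱼ)

L_0(-2.3) = (-2.3 - (-1))/(-3 - (-1)) = 0.650000
L_1(-2.3) = (-2.3 - (-3))/(-1 - (-3)) = 0.350000

P(-2.3) = (-10)×L_0(-2.3) + (-5)×L_1(-2.3)
P(-2.3) = -8.250000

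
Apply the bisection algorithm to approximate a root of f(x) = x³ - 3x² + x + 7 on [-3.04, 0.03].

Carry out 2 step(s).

f(x) = x³ - 3x² + x + 7
Initial interval: [-3.04, 0.03]

Iteration 1:
  c_1 = (-3.040000 + 0.030000)/2 = -1.505000
  f(c_1) = f(-1.505000) = -4.708938
  f(a) × f(c) ≥ 0, new interval: [-1.505000, 0.030000]
Iteration 2:
  c_2 = (-1.505000 + 0.030000)/2 = -0.737500
  f(c_2) = f(-0.737500) = 4.229650
  f(a) × f(c) < 0, new interval: [-1.505000, -0.737500]

After 2 iteration(s), the approximation is c_2 = -0.737500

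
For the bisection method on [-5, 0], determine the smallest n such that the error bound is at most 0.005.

We need (b-a)/2^n ≤ 0.005
(0 - (-5))/2^n ≤ 0.005
5/2^n ≤ 0.005
2^n ≥ 1000
n ≥ log₂(1000) = 9.97
n ≥ 10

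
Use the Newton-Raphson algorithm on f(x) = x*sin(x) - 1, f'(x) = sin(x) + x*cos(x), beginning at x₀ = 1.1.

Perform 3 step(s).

f(x) = x*sin(x) - 1
f'(x) = sin(x) + x*cos(x)
x₀ = 1.1

Newton-Raphson formula: x_{n+1} = x_n - f(x_n)/f'(x_n)

Iteration 1:
  f(1.100000) = -0.019672
  f'(1.100000) = 1.390163
  x_1 = 1.100000 - (-0.019672)/1.390163 = 1.114151
Iteration 2:
  f(1.114151) = -0.000009
  f'(1.114151) = 1.388810
  x_2 = 1.114151 - (-0.000009)/1.388810 = 1.114157
Iteration 3:
  f(1.114157) = 0.000000
  f'(1.114157) = 1.388809
  x_3 = 1.114157 - 0.000000/1.388809 = 1.114157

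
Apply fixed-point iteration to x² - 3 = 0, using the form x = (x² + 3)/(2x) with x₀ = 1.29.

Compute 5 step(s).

Equation: x² - 3 = 0
Fixed-point form: x = (x² + 3)/(2x)
x₀ = 1.29

x_1 = g(1.290000) = 1.807791
x_2 = g(1.807791) = 1.733637
x_3 = g(1.733637) = 1.732052
x_4 = g(1.732052) = 1.732051
x_5 = g(1.732051) = 1.732051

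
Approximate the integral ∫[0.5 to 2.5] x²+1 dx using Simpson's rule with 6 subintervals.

f(x) = x²+1
a = 0.5, b = 2.5, n = 6
h = (b - a)/n = 0.333333

Simpson's rule: (h/3)[f(x₀) + 4f(x₁) + 2f(x₂) + ... + f(xₙ)]

x_0 = 0.5000, f(x_0) = 1.250000, coefficient = 1
x_1 = 0.8333, f(x_1) = 1.694444, coefficient = 4
x_2 = 1.1667, f(x_2) = 2.361111, coefficient = 2
x_3 = 1.5000, f(x_3) = 3.250000, coefficient = 4
x_4 = 1.8333, f(x_4) = 4.361111, coefficient = 2
x_5 = 2.1667, f(x_5) = 5.694444, coefficient = 4
x_6 = 2.5000, f(x_6) = 7.250000, coefficient = 1

I ≈ (0.333333/3) × 64.500000 = 7.166667
Exact value: 7.166667
Error: 0.000000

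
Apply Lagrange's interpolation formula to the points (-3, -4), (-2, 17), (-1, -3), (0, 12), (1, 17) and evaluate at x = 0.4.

Lagrange interpolation formula:
P(x) = Σ yᵢ × Lᵢ(x)
where Lᵢ(x) = Π_{j≠i} (x - xⱼ)/(xᵢ - xⱼ)

L_0(0.4) = (0.4 - (-2))/(-3 - (-2)) × (0.4 - (-1))/(-3 - (-1)) × (0.4 - 0)/(-3 - 0) × (0.4 - 1)/(-3 - 1) = -0.033600
L_1(0.4) = (0.4 - (-3))/(-2 - (-3)) × (0.4 - (-1))/(-2 - (-1)) × (0.4 - 0)/(-2 - 0) × (0.4 - 1)/(-2 - 1) = 0.190400
L_2(0.4) = (0.4 - (-3))/(-1 - (-3)) × (0.4 - (-2))/(-1 - (-2)) × (0.4 - 0)/(-1 - 0) × (0.4 - 1)/(-1 - 1) = -0.489600
L_3(0.4) = (0.4 - (-3))/(0 - (-3)) × (0.4 - (-2))/(0 - (-2)) × (0.4 - (-1))/(0 - (-1)) × (0.4 - 1)/(0 - 1) = 1.142400
L_4(0.4) = (0.4 - (-3))/(1 - (-3)) × (0.4 - (-2))/(1 - (-2)) × (0.4 - (-1))/(1 - (-1)) × (0.4 - 0)/(1 - 0) = 0.190400

P(0.4) = (-4)×L_0(0.4) + 17×L_1(0.4) + (-3)×L_2(0.4) + 12×L_3(0.4) + 17×L_4(0.4)
P(0.4) = 21.785600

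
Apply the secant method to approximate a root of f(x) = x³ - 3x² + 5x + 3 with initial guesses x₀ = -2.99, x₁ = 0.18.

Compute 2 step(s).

f(x) = x³ - 3x² + 5x + 3
x₀ = -2.99, x₁ = 0.18

Secant formula: x_{n+1} = x_n - f(x_n)(x_n - x_{n-1})/(f(x_n) - f(x_{n-1}))

Iteration 1:
  f(-2.990000) = -65.501199
  f(0.180000) = 3.808632
  x_2 = 0.180000 - 3.808632×(0.180000 - (-2.990000))/(3.808632 - (-65.501199))
       = 0.005806
Iteration 2:
  f(0.180000) = 3.808632
  f(0.005806) = 3.028929
  x_3 = 0.005806 - 3.028929×(0.005806 - 0.180000)/(3.028929 - 3.808632)
       = -0.670889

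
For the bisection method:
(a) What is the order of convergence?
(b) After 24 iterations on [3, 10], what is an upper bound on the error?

(a) Bisection has linear (order 1) convergence; the error is halved each step.

(b) Error bound = (b-a)/2^n = (10 - 3)/2^{24}
    = 7/2^{24}

(a) 1 (linear); (b) error ≤ 4.17e-07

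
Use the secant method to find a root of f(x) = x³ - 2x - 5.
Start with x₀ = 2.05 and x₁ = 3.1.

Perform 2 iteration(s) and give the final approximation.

f(x) = x³ - 2x - 5
x₀ = 2.05, x₁ = 3.1

Secant formula: x_{n+1} = x_n - f(x_n)(x_n - x_{n-1})/(f(x_n) - f(x_{n-1}))

Iteration 1:
  f(2.050000) = -0.484875
  f(3.100000) = 18.591000
  x_2 = 3.100000 - 18.591000×(3.100000 - 2.050000)/(18.591000 - (-0.484875))
       = 2.076689
Iteration 2:
  f(3.100000) = 18.591000
  f(2.076689) = -0.197370
  x_3 = 2.076689 - (-0.197370)×(2.076689 - 3.100000)/(-0.197370 - 18.591000)
       = 2.087439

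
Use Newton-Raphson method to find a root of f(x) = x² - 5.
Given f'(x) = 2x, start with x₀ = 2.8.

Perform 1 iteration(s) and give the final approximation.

f(x) = x² - 5
f'(x) = 2x
x₀ = 2.8

Newton-Raphson formula: x_{n+1} = x_n - f(x_n)/f'(x_n)

Iteration 1:
  f(2.800000) = 2.840000
  f'(2.800000) = 5.600000
  x_1 = 2.800000 - 2.840000/5.600000 = 2.292857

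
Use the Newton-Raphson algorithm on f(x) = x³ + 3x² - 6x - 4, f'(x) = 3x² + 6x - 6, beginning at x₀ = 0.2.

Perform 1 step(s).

f(x) = x³ + 3x² - 6x - 4
f'(x) = 3x² + 6x - 6
x₀ = 0.2

Newton-Raphson formula: x_{n+1} = x_n - f(x_n)/f'(x_n)

Iteration 1:
  f(0.200000) = -5.072000
  f'(0.200000) = -4.680000
  x_1 = 0.200000 - (-5.072000)/(-4.680000) = -0.883761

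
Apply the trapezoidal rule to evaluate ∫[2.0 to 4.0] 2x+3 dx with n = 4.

f(x) = 2x+3
a = 2.0, b = 4.0, n = 4
h = (b - a)/n = 0.500000

Trapezoidal rule: (h/2)[f(x₀) + 2f(x₁) + 2f(x₂) + ... + f(xₙ)]

x_0 = 2.0000, f(x_0) = 7.000000, coefficient = 1
x_1 = 2.5000, f(x_1) = 8.000000, coefficient = 2
x_2 = 3.0000, f(x_2) = 9.000000, coefficient = 2
x_3 = 3.5000, f(x_3) = 10.000000, coefficient = 2
x_4 = 4.0000, f(x_4) = 11.000000, coefficient = 1

I ≈ (0.500000/2) × 72.000000 = 18.000000
Exact value: 18.000000
Error: 0.000000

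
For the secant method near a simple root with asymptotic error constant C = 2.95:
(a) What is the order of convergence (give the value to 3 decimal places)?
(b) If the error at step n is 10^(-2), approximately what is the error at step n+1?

(a) Secant method has superlinear convergence with order φ = (1+√5)/2 ≈ 1.618.
    This means |e_{n+1}| ≈ C|e_n|^1.618.

(b) With |e_n| = 10^(-2) and C = 2.95:
    |e_{n+1}| ≈ 2.95 × (10^(-2))^1.618 = 2.95 × 10^(-3.24)

(a) ≈ 1.618 (golden ratio); (b) |e_{n+1}| ≈ 1.713e-03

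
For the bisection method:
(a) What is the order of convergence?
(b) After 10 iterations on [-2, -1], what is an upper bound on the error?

(a) Bisection has linear (order 1) convergence; the error is halved each step.

(b) Error bound = (b-a)/2^n = (-1 - (-2))/2^{10}
    = 1/2^{10}

(a) 1 (linear); (b) error ≤ 9.77e-04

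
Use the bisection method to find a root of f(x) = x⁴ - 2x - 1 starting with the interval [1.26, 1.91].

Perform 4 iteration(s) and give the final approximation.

f(x) = x⁴ - 2x - 1
Initial interval: [1.26, 1.91]

Iteration 1:
  c_1 = (1.260000 + 1.910000)/2 = 1.585000
  f(c_1) = f(1.585000) = 2.141274
  f(a) × f(c) < 0, new interval: [1.260000, 1.585000]
Iteration 2:
  c_2 = (1.260000 + 1.585000)/2 = 1.422500
  f(c_2) = f(1.422500) = 0.249578
  f(a) × f(c) < 0, new interval: [1.260000, 1.422500]
Iteration 3:
  c_3 = (1.260000 + 1.422500)/2 = 1.341250
  f(c_3) = f(1.341250) = -0.446273
  f(a) × f(c) ≥ 0, new interval: [1.341250, 1.422500]
Iteration 4:
  c_4 = (1.341250 + 1.422500)/2 = 1.381875
  f(c_4) = f(1.381875) = -0.117260
  f(a) × f(c) ≥ 0, new interval: [1.381875, 1.422500]

After 4 iteration(s), the approximation is c_4 = 1.381875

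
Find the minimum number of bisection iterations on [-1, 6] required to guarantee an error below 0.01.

We need (b-a)/2^n ≤ 0.01
(6 - (-1))/2^n ≤ 0.01
7/2^n ≤ 0.01
2^n ≥ 700
n ≥ log₂(700) = 9.45
n ≥ 10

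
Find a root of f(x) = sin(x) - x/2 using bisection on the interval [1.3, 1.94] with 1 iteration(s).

f(x) = sin(x) - x/2
Initial interval: [1.3, 1.94]

Iteration 1:
  c_1 = (1.300000 + 1.940000)/2 = 1.620000
  f(c_1) = f(1.620000) = 0.188790
  f(a) × f(c) ≥ 0, new interval: [1.620000, 1.940000]

After 1 iteration(s), the approximation is c_1 = 1.620000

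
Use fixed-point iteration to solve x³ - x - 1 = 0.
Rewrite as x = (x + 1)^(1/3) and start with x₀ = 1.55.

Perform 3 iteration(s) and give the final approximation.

Equation: x³ - x - 1 = 0
Fixed-point form: x = (x + 1)^(1/3)
x₀ = 1.55

x_1 = g(1.550000) = 1.366197
x_2 = g(1.366197) = 1.332550
x_3 = g(1.332550) = 1.326204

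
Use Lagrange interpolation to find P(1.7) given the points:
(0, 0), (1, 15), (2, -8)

Lagrange interpolation formula:
P(x) = Σ yᵢ × Lᵢ(x)
where Lᵢ(x) = Π_{j≠i} (x - xⱼ)/(xᵢ - xⱼ)

L_0(1.7) = (1.7 - 1)/(0 - 1) × (1.7 - 2)/(0 - 2) = -0.105000
L_1(1.7) = (1.7 - 0)/(1 - 0) × (1.7 - 2)/(1 - 2) = 0.510000
L_2(1.7) = (1.7 - 0)/(2 - 0) × (1.7 - 1)/(2 - 1) = 0.595000

P(1.7) = 0×L_0(1.7) + 15×L_1(1.7) + (-8)×L_2(1.7)
P(1.7) = 2.890000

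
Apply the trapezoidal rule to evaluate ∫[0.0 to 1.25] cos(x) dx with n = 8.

f(x) = cos(x)
a = 0.0, b = 1.25, n = 8
h = (b - a)/n = 0.156250

Trapezoidal rule: (h/2)[f(x₀) + 2f(x₁) + 2f(x₂) + ... + f(xₙ)]

x_0 = 0.0000, f(x_0) = 1.000000, coefficient = 1
x_1 = 0.1562, f(x_1) = 0.987818, coefficient = 2
x_2 = 0.3125, f(x_2) = 0.951568, coefficient = 2
x_3 = 0.4688, f(x_3) = 0.892134, coefficient = 2
x_4 = 0.6250, f(x_4) = 0.810963, coefficient = 2
x_5 = 0.7812, f(x_5) = 0.710034, coefficient = 2
x_6 = 0.9375, f(x_6) = 0.591805, coefficient = 2
x_7 = 1.0938, f(x_7) = 0.459157, coefficient = 2
x_8 = 1.2500, f(x_8) = 0.315322, coefficient = 1

I ≈ (0.156250/2) × 12.122280 = 0.947053
Exact value: 0.948985
Error: 0.001932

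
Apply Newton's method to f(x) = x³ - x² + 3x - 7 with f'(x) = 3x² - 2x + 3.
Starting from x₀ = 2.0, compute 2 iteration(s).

f(x) = x³ - x² + 3x - 7
f'(x) = 3x² - 2x + 3
x₀ = 2.0

Newton-Raphson formula: x_{n+1} = x_n - f(x_n)/f'(x_n)

Iteration 1:
  f(2.000000) = 3.000000
  f'(2.000000) = 11.000000
  x_1 = 2.000000 - 3.000000/11.000000 = 1.727273
Iteration 2:
  f(1.727273) = 0.351615
  f'(1.727273) = 8.495868
  x_2 = 1.727273 - 0.351615/8.495868 = 1.685886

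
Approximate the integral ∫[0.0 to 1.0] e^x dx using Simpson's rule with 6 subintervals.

f(x) = e^x
a = 0.0, b = 1.0, n = 6
h = (b - a)/n = 0.166667

Simpson's rule: (h/3)[f(x₀) + 4f(x₁) + 2f(x₂) + ... + f(xₙ)]

x_0 = 0.0000, f(x_0) = 1.000000, coefficient = 1
x_1 = 0.1667, f(x_1) = 1.181360, coefficient = 4
x_2 = 0.3333, f(x_2) = 1.395612, coefficient = 2
x_3 = 0.5000, f(x_3) = 1.648721, coefficient = 4
x_4 = 0.6667, f(x_4) = 1.947734, coefficient = 2
x_5 = 0.8333, f(x_5) = 2.300976, coefficient = 4
x_6 = 1.0000, f(x_6) = 2.718282, coefficient = 1

I ≈ (0.166667/3) × 30.929205 = 1.718289
Exact value: 1.718282
Error: 0.000007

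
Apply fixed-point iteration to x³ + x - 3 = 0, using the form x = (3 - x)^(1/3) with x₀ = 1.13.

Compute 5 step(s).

Equation: x³ + x - 3 = 0
Fixed-point form: x = (3 - x)^(1/3)
x₀ = 1.13

x_1 = g(1.130000) = 1.232009
x_2 = g(1.232009) = 1.209187
x_3 = g(1.209187) = 1.214367
x_4 = g(1.214367) = 1.213195
x_5 = g(1.213195) = 1.213461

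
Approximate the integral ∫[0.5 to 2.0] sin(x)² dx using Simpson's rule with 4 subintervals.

f(x) = sin(x)²
a = 0.5, b = 2.0, n = 4
h = (b - a)/n = 0.375000

Simpson's rule: (h/3)[f(x₀) + 4f(x₁) + 2f(x₂) + ... + f(xₙ)]

x_0 = 0.5000, f(x_0) = 0.229849, coefficient = 1
x_1 = 0.8750, f(x_1) = 0.589123, coefficient = 4
x_2 = 1.2500, f(x_2) = 0.900572, coefficient = 2
x_3 = 1.6250, f(x_3) = 0.997065, coefficient = 4
x_4 = 2.0000, f(x_4) = 0.826822, coefficient = 1

I ≈ (0.375000/3) × 9.202566 = 1.150321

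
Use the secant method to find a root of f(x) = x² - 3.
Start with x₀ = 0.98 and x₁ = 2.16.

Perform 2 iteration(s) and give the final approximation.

f(x) = x² - 3
x₀ = 0.98, x₁ = 2.16

Secant formula: x_{n+1} = x_n - f(x_n)(x_n - x_{n-1})/(f(x_n) - f(x_{n-1}))

Iteration 1:
  f(0.980000) = -2.039600
  f(2.160000) = 1.665600
  x_2 = 2.160000 - 1.665600×(2.160000 - 0.980000)/(1.665600 - (-2.039600))
       = 1.629554
Iteration 2:
  f(2.160000) = 1.665600
  f(1.629554) = -0.344553
  x_3 = 1.629554 - (-0.344553)×(1.629554 - 2.160000)/(-0.344553 - 1.665600)
       = 1.720476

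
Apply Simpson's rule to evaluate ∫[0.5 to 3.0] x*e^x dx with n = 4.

f(x) = x*e^x
a = 0.5, b = 3.0, n = 4
h = (b - a)/n = 0.625000

Simpson's rule: (h/3)[f(x₀) + 4f(x₁) + 2f(x₂) + ... + f(xₙ)]

x_0 = 0.5000, f(x_0) = 0.824361, coefficient = 1
x_1 = 1.1250, f(x_1) = 3.465244, coefficient = 4
x_2 = 1.7500, f(x_2) = 10.070555, coefficient = 2
x_3 = 2.3750, f(x_3) = 25.533656, coefficient = 4
x_4 = 3.0000, f(x_4) = 60.256611, coefficient = 1

I ≈ (0.625000/3) × 197.217682 = 41.087017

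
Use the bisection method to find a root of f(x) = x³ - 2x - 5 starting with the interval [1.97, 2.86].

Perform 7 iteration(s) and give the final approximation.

f(x) = x³ - 2x - 5
Initial interval: [1.97, 2.86]

Iteration 1:
  c_1 = (1.970000 + 2.860000)/2 = 2.415000
  f(c_1) = f(2.415000) = 4.254823
  f(a) × f(c) < 0, new interval: [1.970000, 2.415000]
Iteration 2:
  c_2 = (1.970000 + 2.415000)/2 = 2.192500
  f(c_2) = f(2.192500) = 1.154471
  f(a) × f(c) < 0, new interval: [1.970000, 2.192500]
Iteration 3:
  c_3 = (1.970000 + 2.192500)/2 = 2.081250
  f(c_3) = f(2.081250) = -0.147354
  f(a) × f(c) ≥ 0, new interval: [2.081250, 2.192500]
Iteration 4:
  c_4 = (2.081250 + 2.192500)/2 = 2.136875
  f(c_4) = f(2.136875) = 0.483723
  f(a) × f(c) < 0, new interval: [2.081250, 2.136875]
Iteration 5:
  c_5 = (2.081250 + 2.136875)/2 = 2.109062
  f(c_5) = f(2.109062) = 0.163290
  f(a) × f(c) < 0, new interval: [2.081250, 2.109062]
Iteration 6:
  c_6 = (2.081250 + 2.109062)/2 = 2.095156
  f(c_6) = f(2.095156) = 0.006752
  f(a) × f(c) < 0, new interval: [2.081250, 2.095156]
Iteration 7:
  c_7 = (2.081250 + 2.095156)/2 = 2.088203
  f(c_7) = f(2.088203) = -0.070604
  f(a) × f(c) ≥ 0, new interval: [2.088203, 2.095156]

After 7 iteration(s), the approximation is c_7 = 2.088203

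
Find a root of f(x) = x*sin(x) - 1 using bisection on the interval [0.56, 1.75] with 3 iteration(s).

f(x) = x*sin(x) - 1
Initial interval: [0.56, 1.75]

Iteration 1:
  c_1 = (0.560000 + 1.750000)/2 = 1.155000
  f(c_1) = f(1.155000) = 0.056588
  f(a) × f(c) < 0, new interval: [0.560000, 1.155000]
Iteration 2:
  c_2 = (0.560000 + 1.155000)/2 = 0.857500
  f(c_2) = f(0.857500) = -0.351551
  f(a) × f(c) ≥ 0, new interval: [0.857500, 1.155000]
Iteration 3:
  c_3 = (0.857500 + 1.155000)/2 = 1.006250
  f(c_3) = f(1.006250) = -0.149888
  f(a) × f(c) ≥ 0, new interval: [1.006250, 1.155000]

After 3 iteration(s), the approximation is c_3 = 1.006250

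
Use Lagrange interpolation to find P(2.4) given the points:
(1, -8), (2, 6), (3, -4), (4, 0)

Lagrange interpolation formula:
P(x) = Σ yᵢ × Lᵢ(x)
where Lᵢ(x) = Π_{j≠i} (x - xⱼ)/(xᵢ - xⱼ)

L_0(2.4) = (2.4 - 2)/(1 - 2) × (2.4 - 3)/(1 - 3) × (2.4 - 4)/(1 - 4) = -0.064000
L_1(2.4) = (2.4 - 1)/(2 - 1) × (2.4 - 3)/(2 - 3) × (2.4 - 4)/(2 - 4) = 0.672000
L_2(2.4) = (2.4 - 1)/(3 - 1) × (2.4 - 2)/(3 - 2) × (2.4 - 4)/(3 - 4) = 0.448000
L_3(2.4) = (2.4 - 1)/(4 - 1) × (2.4 - 2)/(4 - 2) × (2.4 - 3)/(4 - 3) = -0.056000

P(2.4) = (-8)×L_0(2.4) + 6×L_1(2.4) + (-4)×L_2(2.4) + 0×L_3(2.4)
P(2.4) = 2.752000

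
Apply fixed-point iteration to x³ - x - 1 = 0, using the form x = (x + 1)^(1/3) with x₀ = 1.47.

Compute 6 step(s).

Equation: x³ - x - 1 = 0
Fixed-point form: x = (x + 1)^(1/3)
x₀ = 1.47

x_1 = g(1.470000) = 1.351758
x_2 = g(1.351758) = 1.329834
x_3 = g(1.329834) = 1.325689
x_4 = g(1.325689) = 1.324902
x_5 = g(1.324902) = 1.324753
x_6 = g(1.324753) = 1.324725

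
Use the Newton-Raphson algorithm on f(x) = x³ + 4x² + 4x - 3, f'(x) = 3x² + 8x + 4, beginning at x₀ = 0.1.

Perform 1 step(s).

f(x) = x³ + 4x² + 4x - 3
f'(x) = 3x² + 8x + 4
x₀ = 0.1

Newton-Raphson formula: x_{n+1} = x_n - f(x_n)/f'(x_n)

Iteration 1:
  f(0.100000) = -2.559000
  f'(0.100000) = 4.830000
  x_1 = 0.100000 - (-2.559000)/4.830000 = 0.629814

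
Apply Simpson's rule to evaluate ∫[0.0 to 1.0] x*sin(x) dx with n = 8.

f(x) = x*sin(x)
a = 0.0, b = 1.0, n = 8
h = (b - a)/n = 0.125000

Simpson's rule: (h/3)[f(x₀) + 4f(x₁) + 2f(x₂) + ... + f(xₙ)]

x_0 = 0.0000, f(x_0) = 0.000000, coefficient = 1
x_1 = 0.1250, f(x_1) = 0.015584, coefficient = 4
x_2 = 0.2500, f(x_2) = 0.061851, coefficient = 2
x_3 = 0.3750, f(x_3) = 0.137352, coefficient = 4
x_4 = 0.5000, f(x_4) = 0.239713, coefficient = 2
x_5 = 0.6250, f(x_5) = 0.365686, coefficient = 4
x_6 = 0.7500, f(x_6) = 0.511229, coefficient = 2
x_7 = 0.8750, f(x_7) = 0.671601, coefficient = 4
x_8 = 1.0000, f(x_8) = 0.841471, coefficient = 1

I ≈ (0.125000/3) × 7.227948 = 0.301165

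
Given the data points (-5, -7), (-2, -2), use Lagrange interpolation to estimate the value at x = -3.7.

Lagrange interpolation formula:
P(x) = Σ yᵢ × Lᵢ(x)
where Lᵢ(x) = Π_{j≠i} (x - xⱼ)/(xᵢ - xⱼ)

L_0(-3.7) = (-3.7 - (-2))/(-5 - (-2)) = 0.566667
L_1(-3.7) = (-3.7 - (-5))/(-2 - (-5)) = 0.433333

P(-3.7) = (-7)×L_0(-3.7) + (-2)×L_1(-3.7)
P(-3.7) = -4.833333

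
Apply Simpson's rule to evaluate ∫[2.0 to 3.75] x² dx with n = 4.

f(x) = x²
a = 2.0, b = 3.75, n = 4
h = (b - a)/n = 0.437500

Simpson's rule: (h/3)[f(x₀) + 4f(x₁) + 2f(x₂) + ... + f(xₙ)]

x_0 = 2.0000, f(x_0) = 4.000000, coefficient = 1
x_1 = 2.4375, f(x_1) = 5.941406, coefficient = 4
x_2 = 2.8750, f(x_2) = 8.265625, coefficient = 2
x_3 = 3.3125, f(x_3) = 10.972656, coefficient = 4
x_4 = 3.7500, f(x_4) = 14.062500, coefficient = 1

I ≈ (0.437500/3) × 102.250000 = 14.911458
Exact value: 14.911458
Error: 0.000000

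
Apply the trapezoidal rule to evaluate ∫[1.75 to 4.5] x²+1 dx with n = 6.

f(x) = x²+1
a = 1.75, b = 4.5, n = 6
h = (b - a)/n = 0.458333

Trapezoidal rule: (h/2)[f(x₀) + 2f(x₁) + 2f(x₂) + ... + f(xₙ)]

x_0 = 1.7500, f(x_0) = 4.062500, coefficient = 1
x_1 = 2.2083, f(x_1) = 5.876736, coefficient = 2
x_2 = 2.6667, f(x_2) = 8.111111, coefficient = 2
x_3 = 3.1250, f(x_3) = 10.765625, coefficient = 2
x_4 = 3.5833, f(x_4) = 13.840278, coefficient = 2
x_5 = 4.0417, f(x_5) = 17.335069, coefficient = 2
x_6 = 4.5000, f(x_6) = 21.250000, coefficient = 1

I ≈ (0.458333/2) × 137.170139 = 31.434823
Exact value: 31.338542
Error: 0.096282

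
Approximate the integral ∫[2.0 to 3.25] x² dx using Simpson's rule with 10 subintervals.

f(x) = x²
a = 2.0, b = 3.25, n = 10
h = (b - a)/n = 0.125000

Simpson's rule: (h/3)[f(x₀) + 4f(x₁) + 2f(x₂) + ... + f(xₙ)]

x_0 = 2.0000, f(x_0) = 4.000000, coefficient = 1
x_1 = 2.1250, f(x_1) = 4.515625, coefficient = 4
x_2 = 2.2500, f(x_2) = 5.062500, coefficient = 2
x_3 = 2.3750, f(x_3) = 5.640625, coefficient = 4
x_4 = 2.5000, f(x_4) = 6.250000, coefficient = 2
x_5 = 2.6250, f(x_5) = 6.890625, coefficient = 4
x_6 = 2.7500, f(x_6) = 7.562500, coefficient = 2
x_7 = 2.8750, f(x_7) = 8.265625, coefficient = 4
x_8 = 3.0000, f(x_8) = 9.000000, coefficient = 2
x_9 = 3.1250, f(x_9) = 9.765625, coefficient = 4
x_10 = 3.2500, f(x_10) = 10.562500, coefficient = 1

I ≈ (0.125000/3) × 210.625000 = 8.776042
Exact value: 8.776042
Error: 0.000000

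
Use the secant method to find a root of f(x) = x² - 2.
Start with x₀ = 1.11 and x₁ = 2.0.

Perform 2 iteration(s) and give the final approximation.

f(x) = x² - 2
x₀ = 1.11, x₁ = 2.0

Secant formula: x_{n+1} = x_n - f(x_n)(x_n - x_{n-1})/(f(x_n) - f(x_{n-1}))

Iteration 1:
  f(1.110000) = -0.767900
  f(2.000000) = 2.000000
  x_2 = 2.000000 - 2.000000×(2.000000 - 1.110000)/(2.000000 - (-0.767900))
       = 1.356913
Iteration 2:
  f(2.000000) = 2.000000
  f(1.356913) = -0.158787
  x_3 = 1.356913 - (-0.158787)×(1.356913 - 2.000000)/(-0.158787 - 2.000000)
       = 1.404215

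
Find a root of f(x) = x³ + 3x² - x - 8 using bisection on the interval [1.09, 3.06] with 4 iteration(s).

f(x) = x³ + 3x² - x - 8
Initial interval: [1.09, 3.06]

Iteration 1:
  c_1 = (1.090000 + 3.060000)/2 = 2.075000
  f(c_1) = f(2.075000) = 11.776047
  f(a) × f(c) < 0, new interval: [1.090000, 2.075000]
Iteration 2:
  c_2 = (1.090000 + 2.075000)/2 = 1.582500
  f(c_2) = f(1.582500) = 1.893483
  f(a) × f(c) < 0, new interval: [1.090000, 1.582500]
Iteration 3:
  c_3 = (1.090000 + 1.582500)/2 = 1.336250
  f(c_3) = f(1.336250) = -1.593598
  f(a) × f(c) ≥ 0, new interval: [1.336250, 1.582500]
Iteration 4:
  c_4 = (1.336250 + 1.582500)/2 = 1.459375
  f(c_4) = f(1.459375) = 0.038092
  f(a) × f(c) < 0, new interval: [1.336250, 1.459375]

After 4 iteration(s), the approximation is c_4 = 1.459375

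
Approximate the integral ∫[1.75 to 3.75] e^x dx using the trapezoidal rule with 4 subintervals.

f(x) = e^x
a = 1.75, b = 3.75, n = 4
h = (b - a)/n = 0.500000

Trapezoidal rule: (h/2)[f(x₀) + 2f(x₁) + 2f(x₂) + ... + f(xₙ)]

x_0 = 1.7500, f(x_0) = 5.754603, coefficient = 1
x_1 = 2.2500, f(x_1) = 9.487736, coefficient = 2
x_2 = 2.7500, f(x_2) = 15.642632, coefficient = 2
x_3 = 3.2500, f(x_3) = 25.790340, coefficient = 2
x_4 = 3.7500, f(x_4) = 42.521082, coefficient = 1

I ≈ (0.500000/2) × 150.117100 = 37.529275
Exact value: 36.766479
Error: 0.762796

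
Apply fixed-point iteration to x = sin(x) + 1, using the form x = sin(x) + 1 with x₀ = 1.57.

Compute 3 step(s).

Equation: x = sin(x) + 1
Fixed-point form: x = sin(x) + 1
x₀ = 1.57

x_1 = g(1.570000) = 2.000000
x_2 = g(2.000000) = 1.909298
x_3 = g(1.909298) = 1.943253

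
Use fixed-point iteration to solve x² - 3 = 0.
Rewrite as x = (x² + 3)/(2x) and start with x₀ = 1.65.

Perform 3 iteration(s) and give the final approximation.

Equation: x² - 3 = 0
Fixed-point form: x = (x² + 3)/(2x)
x₀ = 1.65

x_1 = g(1.650000) = 1.734091
x_2 = g(1.734091) = 1.732052
x_3 = g(1.732052) = 1.732051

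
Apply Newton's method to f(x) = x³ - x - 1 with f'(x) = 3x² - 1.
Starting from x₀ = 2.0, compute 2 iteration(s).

f(x) = x³ - x - 1
f'(x) = 3x² - 1
x₀ = 2.0

Newton-Raphson formula: x_{n+1} = x_n - f(x_n)/f'(x_n)

Iteration 1:
  f(2.000000) = 5.000000
  f'(2.000000) = 11.000000
  x_1 = 2.000000 - 5.000000/11.000000 = 1.545455
Iteration 2:
  f(1.545455) = 1.145755
  f'(1.545455) = 6.165289
  x_2 = 1.545455 - 1.145755/6.165289 = 1.359615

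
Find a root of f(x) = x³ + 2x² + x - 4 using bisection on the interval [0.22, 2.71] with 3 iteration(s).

f(x) = x³ + 2x² + x - 4
Initial interval: [0.22, 2.71]

Iteration 1:
  c_1 = (0.220000 + 2.710000)/2 = 1.465000
  f(c_1) = f(1.465000) = 4.901670
  f(a) × f(c) < 0, new interval: [0.220000, 1.465000]
Iteration 2:
  c_2 = (0.220000 + 1.465000)/2 = 0.842500
  f(c_2) = f(0.842500) = -1.139876
  f(a) × f(c) ≥ 0, new interval: [0.842500, 1.465000]
Iteration 3:
  c_3 = (0.842500 + 1.465000)/2 = 1.153750
  f(c_3) = f(1.153750) = 1.351830
  f(a) × f(c) < 0, new interval: [0.842500, 1.153750]

After 3 iteration(s), the approximation is c_3 = 1.153750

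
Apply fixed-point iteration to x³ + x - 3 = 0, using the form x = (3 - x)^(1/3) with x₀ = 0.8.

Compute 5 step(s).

Equation: x³ + x - 3 = 0
Fixed-point form: x = (3 - x)^(1/3)
x₀ = 0.8

x_1 = g(0.800000) = 1.300591
x_2 = g(1.300591) = 1.193345
x_3 = g(1.193345) = 1.217938
x_4 = g(1.217938) = 1.212386
x_5 = g(1.212386) = 1.213644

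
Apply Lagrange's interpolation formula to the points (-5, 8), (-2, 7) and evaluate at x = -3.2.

Lagrange interpolation formula:
P(x) = Σ yᵢ × Lᵢ(x)
where Lᵢ(x) = Π_{j≠i} (x - xⱼ)/(xᵢ - xⱼ)

L_0(-3.2) = (-3.2 - (-2))/(-5 - (-2)) = 0.400000
L_1(-3.2) = (-3.2 - (-5))/(-2 - (-5)) = 0.600000

P(-3.2) = 8×L_0(-3.2) + 7×L_1(-3.2)
P(-3.2) = 7.400000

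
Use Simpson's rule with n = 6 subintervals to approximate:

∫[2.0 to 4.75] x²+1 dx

f(x) = x²+1
a = 2.0, b = 4.75, n = 6
h = (b - a)/n = 0.458333

Simpson's rule: (h/3)[f(x₀) + 4f(x₁) + 2f(x₂) + ... + f(xₙ)]

x_0 = 2.0000, f(x_0) = 5.000000, coefficient = 1
x_1 = 2.4583, f(x_1) = 7.043403, coefficient = 4
x_2 = 2.9167, f(x_2) = 9.506944, coefficient = 2
x_3 = 3.3750, f(x_3) = 12.390625, coefficient = 4
x_4 = 3.8333, f(x_4) = 15.694444, coefficient = 2
x_5 = 4.2917, f(x_5) = 19.418403, coefficient = 4
x_6 = 4.7500, f(x_6) = 23.562500, coefficient = 1

I ≈ (0.458333/3) × 234.375000 = 35.807292
Exact value: 35.807292
Error: 0.000000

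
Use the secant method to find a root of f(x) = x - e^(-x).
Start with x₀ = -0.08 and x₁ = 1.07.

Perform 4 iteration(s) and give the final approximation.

f(x) = x - e^(-x)
x₀ = -0.08, x₁ = 1.07

Secant formula: x_{n+1} = x_n - f(x_n)(x_n - x_{n-1})/(f(x_n) - f(x_{n-1}))

Iteration 1:
  f(-0.080000) = -1.163287
  f(1.070000) = 0.726991
  x_2 = 1.070000 - 0.726991×(1.070000 - (-0.080000))/(0.726991 - (-1.163287))
       = 0.627716
Iteration 2:
  f(1.070000) = 0.726991
  f(0.627716) = 0.093906
  x_3 = 0.627716 - 0.093906×(0.627716 - 1.070000)/(0.093906 - 0.726991)
       = 0.562111
Iteration 3:
  f(0.627716) = 0.093906
  f(0.562111) = -0.007893
  x_4 = 0.562111 - (-0.007893)×(0.562111 - 0.627716)/(-0.007893 - 0.093906)
       = 0.567198
Iteration 4:
  f(0.562111) = -0.007893
  f(0.567198) = 0.000086
  x_5 = 0.567198 - 0.000086×(0.567198 - 0.562111)/(0.000086 - (-0.007893))
       = 0.567143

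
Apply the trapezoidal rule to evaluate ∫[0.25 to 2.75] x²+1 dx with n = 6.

f(x) = x²+1
a = 0.25, b = 2.75, n = 6
h = (b - a)/n = 0.416667

Trapezoidal rule: (h/2)[f(x₀) + 2f(x₁) + 2f(x₂) + ... + f(xₙ)]

x_0 = 0.2500, f(x_0) = 1.062500, coefficient = 1
x_1 = 0.6667, f(x_1) = 1.444444, coefficient = 2
x_2 = 1.0833, f(x_2) = 2.173611, coefficient = 2
x_3 = 1.5000, f(x_3) = 3.250000, coefficient = 2
x_4 = 1.9167, f(x_4) = 4.673611, coefficient = 2
x_5 = 2.3333, f(x_5) = 6.444444, coefficient = 2
x_6 = 2.7500, f(x_6) = 8.562500, coefficient = 1

I ≈ (0.416667/2) × 45.597222 = 9.499421
Exact value: 9.427083
Error: 0.072338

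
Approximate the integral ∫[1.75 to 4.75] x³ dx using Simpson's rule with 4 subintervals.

f(x) = x³
a = 1.75, b = 4.75, n = 4
h = (b - a)/n = 0.750000

Simpson's rule: (h/3)[f(x₀) + 4f(x₁) + 2f(x₂) + ... + f(xₙ)]

x_0 = 1.7500, f(x_0) = 5.359375, coefficient = 1
x_1 = 2.5000, f(x_1) = 15.625000, coefficient = 4
x_2 = 3.2500, f(x_2) = 34.328125, coefficient = 2
x_3 = 4.0000, f(x_3) = 64.000000, coefficient = 4
x_4 = 4.7500, f(x_4) = 107.171875, coefficient = 1

I ≈ (0.750000/3) × 499.687500 = 124.921875
Exact value: 124.921875
Error: 0.000000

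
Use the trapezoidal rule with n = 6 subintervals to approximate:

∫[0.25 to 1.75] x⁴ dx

f(x) = x⁴
a = 0.25, b = 1.75, n = 6
h = (b - a)/n = 0.250000

Trapezoidal rule: (h/2)[f(x₀) + 2f(x₁) + 2f(x₂) + ... + f(xₙ)]

x_0 = 0.2500, f(x_0) = 0.003906, coefficient = 1
x_1 = 0.5000, f(x_1) = 0.062500, coefficient = 2
x_2 = 0.7500, f(x_2) = 0.316406, coefficient = 2
x_3 = 1.0000, f(x_3) = 1.000000, coefficient = 2
x_4 = 1.2500, f(x_4) = 2.441406, coefficient = 2
x_5 = 1.5000, f(x_5) = 5.062500, coefficient = 2
x_6 = 1.7500, f(x_6) = 9.378906, coefficient = 1

I ≈ (0.250000/2) × 27.148438 = 3.393555
Exact value: 3.282422
Error: 0.111133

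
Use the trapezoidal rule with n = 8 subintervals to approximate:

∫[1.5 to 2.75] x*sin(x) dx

f(x) = x*sin(x)
a = 1.5, b = 2.75, n = 8
h = (b - a)/n = 0.156250

Trapezoidal rule: (h/2)[f(x₀) + 2f(x₁) + 2f(x₂) + ... + f(xₙ)]

x_0 = 1.5000, f(x_0) = 1.496242, coefficient = 1
x_1 = 1.6562, f(x_1) = 1.650206, coefficient = 2
x_2 = 1.8125, f(x_2) = 1.759814, coefficient = 2
x_3 = 1.9688, f(x_3) = 1.814904, coefficient = 2
x_4 = 2.1250, f(x_4) = 1.806930, coefficient = 2
x_5 = 2.2812, f(x_5) = 1.729338, coefficient = 2
x_6 = 2.4375, f(x_6) = 1.577897, coefficient = 2
x_7 = 2.5938, f(x_7) = 1.350946, coefficient = 2
x_8 = 2.7500, f(x_8) = 1.049568, coefficient = 1

I ≈ (0.156250/2) × 25.925881 = 2.025459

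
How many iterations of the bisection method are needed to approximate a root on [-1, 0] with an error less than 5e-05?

We need (b-a)/2^n ≤ 5e-05
(0 - (-1))/2^n ≤ 5e-05
1/2^n ≤ 5e-05
2^n ≥ 20000
n ≥ log₂(20000) = 14.29
n ≥ 15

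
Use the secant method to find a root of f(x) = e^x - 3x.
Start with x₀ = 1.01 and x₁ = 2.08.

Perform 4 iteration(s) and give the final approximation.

f(x) = e^x - 3x
x₀ = 1.01, x₁ = 2.08

Secant formula: x_{n+1} = x_n - f(x_n)(x_n - x_{n-1})/(f(x_n) - f(x_{n-1}))

Iteration 1:
  f(1.010000) = -0.284399
  f(2.080000) = 1.764469
  x_2 = 2.080000 - 1.764469×(2.080000 - 1.010000)/(1.764469 - (-0.284399))
       = 1.158524
Iteration 2:
  f(2.080000) = 1.764469
  f(1.158524) = -0.290344
  x_3 = 1.158524 - (-0.290344)×(1.158524 - 2.080000)/(-0.290344 - 1.764469)
       = 1.288728
Iteration 3:
  f(1.158524) = -0.290344
  f(1.288728) = -0.238015
  x_4 = 1.288728 - (-0.238015)×(1.288728 - 1.158524)/(-0.238015 - (-0.290344))
       = 1.880961
Iteration 4:
  f(1.288728) = -0.238015
  f(1.880961) = 0.916922
  x_5 = 1.880961 - 0.916922×(1.880961 - 1.288728)/(0.916922 - (-0.238015))
       = 1.410778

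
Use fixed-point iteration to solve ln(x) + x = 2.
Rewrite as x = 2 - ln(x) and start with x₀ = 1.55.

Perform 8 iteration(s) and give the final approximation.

Equation: ln(x) + x = 2
Fixed-point form: x = 2 - ln(x)
x₀ = 1.55

x_1 = g(1.550000) = 1.561745
x_2 = g(1.561745) = 1.554196
x_3 = g(1.554196) = 1.559042
x_4 = g(1.559042) = 1.555929
x_5 = g(1.555929) = 1.557927
x_6 = g(1.557927) = 1.556644
x_7 = g(1.556644) = 1.557468
x_8 = g(1.557468) = 1.556939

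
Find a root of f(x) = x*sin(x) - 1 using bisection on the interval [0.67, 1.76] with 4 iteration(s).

f(x) = x*sin(x) - 1
Initial interval: [0.67, 1.76]

Iteration 1:
  c_1 = (0.670000 + 1.760000)/2 = 1.215000
  f(c_1) = f(1.215000) = 0.138904
  f(a) × f(c) < 0, new interval: [0.670000, 1.215000]
Iteration 2:
  c_2 = (0.670000 + 1.215000)/2 = 0.942500
  f(c_2) = f(0.942500) = -0.237489
  f(a) × f(c) ≥ 0, new interval: [0.942500, 1.215000]
Iteration 3:
  c_3 = (0.942500 + 1.215000)/2 = 1.078750
  f(c_3) = f(1.078750) = -0.049224
  f(a) × f(c) ≥ 0, new interval: [1.078750, 1.215000]
Iteration 4:
  c_4 = (1.078750 + 1.215000)/2 = 1.146875
  f(c_4) = f(1.146875) = 0.045357
  f(a) × f(c) < 0, new interval: [1.078750, 1.146875]

After 4 iteration(s), the approximation is c_4 = 1.146875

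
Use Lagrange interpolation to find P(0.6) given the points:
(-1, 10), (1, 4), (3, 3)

Lagrange interpolation formula:
P(x) = Σ yᵢ × Lᵢ(x)
where Lᵢ(x) = Π_{j≠i} (x - xⱼ)/(xᵢ - xⱼ)

L_0(0.6) = (0.6 - 1)/(-1 - 1) × (0.6 - 3)/(-1 - 3) = 0.120000
L_1(0.6) = (0.6 - (-1))/(1 - (-1)) × (0.6 - 3)/(1 - 3) = 0.960000
L_2(0.6) = (0.6 - (-1))/(3 - (-1)) × (0.6 - 1)/(3 - 1) = -0.080000

P(0.6) = 10×L_0(0.6) + 4×L_1(0.6) + 3×L_2(0.6)
P(0.6) = 4.800000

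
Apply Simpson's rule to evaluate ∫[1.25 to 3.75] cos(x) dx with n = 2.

f(x) = cos(x)
a = 1.25, b = 3.75, n = 2
h = (b - a)/n = 1.250000

Simpson's rule: (h/3)[f(x₀) + 4f(x₁) + 2f(x₂) + ... + f(xₙ)]

x_0 = 1.2500, f(x_0) = 0.315322, coefficient = 1
x_1 = 2.5000, f(x_1) = -0.801144, coefficient = 4
x_2 = 3.7500, f(x_2) = -0.820559, coefficient = 1

I ≈ (1.250000/3) × -3.709811 = -1.545755
Exact value: -1.520546
Error: 0.025209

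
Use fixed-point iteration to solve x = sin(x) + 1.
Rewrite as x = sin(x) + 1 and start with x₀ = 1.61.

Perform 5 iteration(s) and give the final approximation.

Equation: x = sin(x) + 1
Fixed-point form: x = sin(x) + 1
x₀ = 1.61

x_1 = g(1.610000) = 1.999232
x_2 = g(1.999232) = 1.909617
x_3 = g(1.909617) = 1.943147
x_4 = g(1.943147) = 1.931475
x_5 = g(1.931475) = 1.935658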